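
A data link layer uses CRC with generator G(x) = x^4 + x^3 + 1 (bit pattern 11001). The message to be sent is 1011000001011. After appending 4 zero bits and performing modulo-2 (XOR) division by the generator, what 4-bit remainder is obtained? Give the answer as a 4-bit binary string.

1101

Append 4 zeros: 10110000010110000. Divide by 11001 (XOR where the leading bit is 1):
  pos 0: 10110 XOR 11001 = 01111
  pos 1: 11110 XOR 11001 = 00111
  pos 3: 11100 XOR 11001 = 00101
  pos 5: 10101 XOR 11001 = 01100
  pos 6: 11000 XOR 11001 = 00001
  pos 10: 11100 XOR 11001 = 00101
  pos 12: 10100 XOR 11001 = 01101
Remainder (last 4 bits) = 1101. This is the CRC / FCS.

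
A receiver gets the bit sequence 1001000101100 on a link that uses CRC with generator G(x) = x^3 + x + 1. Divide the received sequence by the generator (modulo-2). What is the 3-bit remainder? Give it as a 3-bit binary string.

Modulo-2 division of 1001000101100 by 1011:
  pos 0: 1001 XOR 1011 = 0010
  pos 2: 1000 XOR 1011 = 0011
  pos 4: 1101 XOR 1011 = 0110
  pos 5: 1100 XOR 1011 = 0111
  pos 6: 1111 XOR 1011 = 0100
  pos 7: 1001 XOR 1011 = 0010
  pos 9: 1000 XOR 1011 = 0011
Remainder = 011 (nonzero — an error is detected).

011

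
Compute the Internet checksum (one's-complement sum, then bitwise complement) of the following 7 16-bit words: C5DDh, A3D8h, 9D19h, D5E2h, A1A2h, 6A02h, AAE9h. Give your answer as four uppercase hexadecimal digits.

6CBE

One's-complement addition (fold any carry out of bit 15 back into bit 0):
  0xC5DD + 0xA3D8 = 0x169B5 → wrap carry → 0x69B6
  0x69B6 + 0x9D19 = 0x106CF → wrap carry → 0x06D0
  0x06D0 + 0xD5E2 = 0x0DCB2
  0xDCB2 + 0xA1A2 = 0x17E54 → wrap carry → 0x7E55
  0x7E55 + 0x6A02 = 0x0E857
  0xE857 + 0xAAE9 = 0x19340 → wrap carry → 0x9341
One's-complement sum = 0x9341.
Checksum = ~0x9341 & 0xFFFF = 0x6CBE.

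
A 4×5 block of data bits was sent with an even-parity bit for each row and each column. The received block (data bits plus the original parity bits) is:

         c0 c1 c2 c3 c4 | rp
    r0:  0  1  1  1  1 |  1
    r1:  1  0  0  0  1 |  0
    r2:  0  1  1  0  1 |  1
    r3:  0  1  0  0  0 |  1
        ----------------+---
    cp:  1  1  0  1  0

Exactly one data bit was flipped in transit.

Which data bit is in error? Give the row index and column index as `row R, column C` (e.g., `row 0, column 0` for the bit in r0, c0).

Recompute each row's even parity and compare to rp:
  r0: data parity 0, sent rp 1 → mismatch
  r1: data parity 0, sent rp 0 → ok
  r2: data parity 1, sent rp 1 → ok
  r3: data parity 1, sent rp 1 → ok
Recompute each column's even parity and compare to cp:
  c0: data parity 1, sent cp 1 → ok
  c1: data parity 1, sent cp 1 → ok
  c2: data parity 0, sent cp 0 → ok
  c3: data parity 1, sent cp 1 → ok
  c4: data parity 1, sent cp 0 → mismatch
Exactly one row (r0) and one column (c4) fail → the flipped bit is at their intersection.

row 0, column 4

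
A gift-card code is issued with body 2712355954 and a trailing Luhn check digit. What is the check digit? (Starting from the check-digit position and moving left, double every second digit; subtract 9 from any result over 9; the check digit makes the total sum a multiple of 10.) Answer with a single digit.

Partial digits right→left: 4 5 9 5 5 3 2 1 7 2
Double every second digit counting from the check-digit position (so the 1st, 3rd, 5th, ... of the partial from the right).
  doubled (with −9 where >9): 8 9 1 4 5 → sum 27
  kept as-is: 5 5 3 1 2 → sum 16
Total = 27 + 16 = 43.
Check digit = (10 − (43 mod 10)) mod 10 = 7.

7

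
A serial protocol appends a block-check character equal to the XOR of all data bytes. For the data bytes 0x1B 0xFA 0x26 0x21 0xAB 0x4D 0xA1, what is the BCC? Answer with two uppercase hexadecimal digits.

A1

XOR the bytes together:
  start with 0x1B
  0x1B ⊕ 0xFA = 0xE1
  0xE1 ⊕ 0x26 = 0xC7
  0xC7 ⊕ 0x21 = 0xE6
  0xE6 ⊕ 0xAB = 0x4D
  0x4D ⊕ 0x4D = 0x00
  0x00 ⊕ 0xA1 = 0xA1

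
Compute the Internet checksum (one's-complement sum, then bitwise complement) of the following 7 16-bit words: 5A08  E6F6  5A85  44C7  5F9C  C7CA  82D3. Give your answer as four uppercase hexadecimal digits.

7579

One's-complement addition (fold any carry out of bit 15 back into bit 0):
  0x5A08 + 0xE6F6 = 0x140FE → wrap carry → 0x40FF
  0x40FF + 0x5A85 = 0x09B84
  0x9B84 + 0x44C7 = 0x0E04B
  0xE04B + 0x5F9C = 0x13FE7 → wrap carry → 0x3FE8
  0x3FE8 + 0xC7CA = 0x107B2 → wrap carry → 0x07B3
  0x07B3 + 0x82D3 = 0x08A86
One's-complement sum = 0x8A86.
Checksum = ~0x8A86 & 0xFFFF = 0x7579.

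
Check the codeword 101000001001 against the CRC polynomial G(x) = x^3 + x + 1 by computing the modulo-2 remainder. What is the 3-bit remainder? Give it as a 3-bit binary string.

000

Modulo-2 division of 101000001001 by 1011:
  pos 0: 1010 XOR 1011 = 0001
  pos 3: 1000 XOR 1011 = 0011
  pos 5: 1101 XOR 1011 = 0110
  pos 6: 1100 XOR 1011 = 0111
  pos 7: 1110 XOR 1011 = 0101
  pos 8: 1011 XOR 1011 = 0000
Remainder = 000 (zero — the frame passes the CRC check).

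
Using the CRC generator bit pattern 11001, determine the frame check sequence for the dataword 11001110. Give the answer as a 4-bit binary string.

0100

Append 4 zeros: 110011100000. Divide by 11001 (XOR where the leading bit is 1):
  pos 0: 11001 XOR 11001 = 00000
  pos 5: 11000 XOR 11001 = 00001
Remainder (last 4 bits) = 0100. This is the CRC / FCS.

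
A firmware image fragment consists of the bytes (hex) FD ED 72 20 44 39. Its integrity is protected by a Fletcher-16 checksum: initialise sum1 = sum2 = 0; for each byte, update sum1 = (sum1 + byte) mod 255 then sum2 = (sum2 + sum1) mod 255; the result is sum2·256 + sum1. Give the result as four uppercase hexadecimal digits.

Running sums (mod 255):
  after byte 0 (FD): sum1=253, sum2=253
  after byte 1 (ED): sum1=235, sum2=233
  after byte 2 (72): sum1=94, sum2=72
  after byte 3 (20): sum1=126, sum2=198
  after byte 4 (44): sum1=194, sum2=137
  after byte 5 (39): sum1=251, sum2=133
Checksum = sum2·256 + sum1 = 133·256 + 251 = 34299 = 0x85FB.

85FB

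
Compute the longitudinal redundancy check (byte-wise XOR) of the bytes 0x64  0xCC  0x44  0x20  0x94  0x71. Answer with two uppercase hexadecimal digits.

XOR the bytes together:
  start with 0x64
  0x64 ⊕ 0xCC = 0xA8
  0xA8 ⊕ 0x44 = 0xEC
  0xEC ⊕ 0x20 = 0xCC
  0xCC ⊕ 0x94 = 0x58
  0x58 ⊕ 0x71 = 0x29

29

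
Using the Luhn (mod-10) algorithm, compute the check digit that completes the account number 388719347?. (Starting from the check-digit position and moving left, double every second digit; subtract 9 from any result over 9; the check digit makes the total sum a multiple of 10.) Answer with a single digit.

Partial digits right→left: 7 4 3 9 1 7 8 8 3
Double every second digit counting from the check-digit position (so the 1st, 3rd, 5th, ... of the partial from the right).
  doubled (with −9 where >9): 5 6 2 7 6 → sum 26
  kept as-is: 4 9 7 8 → sum 28
Total = 26 + 28 = 54.
Check digit = (10 − (54 mod 10)) mod 10 = 6.

6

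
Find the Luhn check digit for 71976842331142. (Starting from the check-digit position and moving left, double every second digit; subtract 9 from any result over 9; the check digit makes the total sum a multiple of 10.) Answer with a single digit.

6

Partial digits right→left: 2 4 1 1 3 3 2 4 8 6 7 9 1 7
Double every second digit counting from the check-digit position (so the 1st, 3rd, 5th, ... of the partial from the right).
  doubled (with −9 where >9): 4 2 6 4 7 5 2 → sum 30
  kept as-is: 4 1 3 4 6 9 7 → sum 34
Total = 30 + 34 = 64.
Check digit = (10 − (64 mod 10)) mod 10 = 6.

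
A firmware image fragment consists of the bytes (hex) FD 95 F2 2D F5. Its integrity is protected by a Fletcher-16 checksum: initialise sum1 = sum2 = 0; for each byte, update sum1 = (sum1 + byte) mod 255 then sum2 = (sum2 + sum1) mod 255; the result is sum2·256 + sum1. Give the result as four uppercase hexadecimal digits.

Running sums (mod 255):
  after byte 0 (FD): sum1=253, sum2=253
  after byte 1 (95): sum1=147, sum2=145
  after byte 2 (F2): sum1=134, sum2=24
  after byte 3 (2D): sum1=179, sum2=203
  after byte 4 (F5): sum1=169, sum2=117
Checksum = sum2·256 + sum1 = 117·256 + 169 = 30121 = 0x75A9.

75A9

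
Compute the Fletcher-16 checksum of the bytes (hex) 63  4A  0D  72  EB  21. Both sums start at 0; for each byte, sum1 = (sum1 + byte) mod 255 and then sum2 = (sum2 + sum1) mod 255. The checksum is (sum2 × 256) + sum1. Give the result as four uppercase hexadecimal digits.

4C3A

Running sums (mod 255):
  after byte 0 (63): sum1=99, sum2=99
  after byte 1 (4A): sum1=173, sum2=17
  after byte 2 (0D): sum1=186, sum2=203
  after byte 3 (72): sum1=45, sum2=248
  after byte 4 (EB): sum1=25, sum2=18
  after byte 5 (21): sum1=58, sum2=76
Checksum = sum2·256 + sum1 = 76·256 + 58 = 19514 = 0x4C3A.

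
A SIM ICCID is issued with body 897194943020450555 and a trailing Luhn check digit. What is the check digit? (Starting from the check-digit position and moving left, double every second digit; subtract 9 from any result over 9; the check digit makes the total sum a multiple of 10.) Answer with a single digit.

3

Partial digits right→left: 5 5 5 0 5 4 0 2 0 3 4 9 4 9 1 7 9 8
Double every second digit counting from the check-digit position (so the 1st, 3rd, 5th, ... of the partial from the right).
  doubled (with −9 where >9): 1 1 1 0 0 8 8 2 9 → sum 30
  kept as-is: 5 0 4 2 3 9 9 7 8 → sum 47
Total = 30 + 47 = 77.
Check digit = (10 − (77 mod 10)) mod 10 = 3.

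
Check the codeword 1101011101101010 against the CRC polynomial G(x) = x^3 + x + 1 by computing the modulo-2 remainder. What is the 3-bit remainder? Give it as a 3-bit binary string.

Modulo-2 division of 1101011101101010 by 1011:
  pos 0: 1101 XOR 1011 = 0110
  pos 1: 1100 XOR 1011 = 0111
  pos 2: 1111 XOR 1011 = 0100
  pos 3: 1001 XOR 1011 = 0010
  pos 5: 1010 XOR 1011 = 0001
  pos 8: 1110 XOR 1011 = 0101
  pos 9: 1011 XOR 1011 = 0000
Remainder = 010 (nonzero — an error is detected).

010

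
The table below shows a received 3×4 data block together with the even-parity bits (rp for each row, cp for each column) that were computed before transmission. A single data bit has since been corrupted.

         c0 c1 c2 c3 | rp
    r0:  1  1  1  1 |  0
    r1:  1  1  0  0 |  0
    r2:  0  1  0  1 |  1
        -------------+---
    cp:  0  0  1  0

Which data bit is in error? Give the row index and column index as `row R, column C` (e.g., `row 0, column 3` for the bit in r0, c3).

row 2, column 1

Recompute each row's even parity and compare to rp:
  r0: data parity 0, sent rp 0 → ok
  r1: data parity 0, sent rp 0 → ok
  r2: data parity 0, sent rp 1 → mismatch
Recompute each column's even parity and compare to cp:
  c0: data parity 0, sent cp 0 → ok
  c1: data parity 1, sent cp 0 → mismatch
  c2: data parity 1, sent cp 1 → ok
  c3: data parity 0, sent cp 0 → ok
Exactly one row (r2) and one column (c1) fail → the flipped bit is at their intersection.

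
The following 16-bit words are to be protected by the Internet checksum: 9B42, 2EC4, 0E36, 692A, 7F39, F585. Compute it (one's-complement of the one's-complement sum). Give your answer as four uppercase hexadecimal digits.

One's-complement addition (fold any carry out of bit 15 back into bit 0):
  0x9B42 + 0x2EC4 = 0x0CA06
  0xCA06 + 0x0E36 = 0x0D83C
  0xD83C + 0x692A = 0x14166 → wrap carry → 0x4167
  0x4167 + 0x7F39 = 0x0C0A0
  0xC0A0 + 0xF585 = 0x1B625 → wrap carry → 0xB626
One's-complement sum = 0xB626.
Checksum = ~0xB626 & 0xFFFF = 0x49D9.

49D9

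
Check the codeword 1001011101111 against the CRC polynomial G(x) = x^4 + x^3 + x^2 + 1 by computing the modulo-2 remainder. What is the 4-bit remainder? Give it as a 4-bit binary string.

Modulo-2 division of 1001011101111 by 11101:
  pos 0: 10010 XOR 11101 = 01111
  pos 1: 11111 XOR 11101 = 00010
  pos 4: 10110 XOR 11101 = 01011
  pos 5: 10111 XOR 11101 = 01010
  pos 6: 10101 XOR 11101 = 01000
  pos 7: 10001 XOR 11101 = 01100
  pos 8: 11001 XOR 11101 = 00100
Remainder = 0100 (nonzero — an error is detected).

0100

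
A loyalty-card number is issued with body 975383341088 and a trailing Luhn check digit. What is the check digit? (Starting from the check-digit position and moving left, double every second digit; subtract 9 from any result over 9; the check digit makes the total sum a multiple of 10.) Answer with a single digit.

Partial digits right→left: 8 8 0 1 4 3 3 8 3 5 7 9
Double every second digit counting from the check-digit position (so the 1st, 3rd, 5th, ... of the partial from the right).
  doubled (with −9 where >9): 7 0 8 6 6 5 → sum 32
  kept as-is: 8 1 3 8 5 9 → sum 34
Total = 32 + 34 = 66.
Check digit = (10 − (66 mod 10)) mod 10 = 4.

4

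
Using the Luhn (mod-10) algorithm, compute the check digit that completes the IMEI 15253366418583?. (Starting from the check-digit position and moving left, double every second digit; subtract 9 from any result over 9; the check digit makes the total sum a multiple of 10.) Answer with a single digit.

8

Partial digits right→left: 3 8 5 8 1 4 6 6 3 3 5 2 5 1
Double every second digit counting from the check-digit position (so the 1st, 3rd, 5th, ... of the partial from the right).
  doubled (with −9 where >9): 6 1 2 3 6 1 1 → sum 20
  kept as-is: 8 8 4 6 3 2 1 → sum 32
Total = 20 + 32 = 52.
Check digit = (10 − (52 mod 10)) mod 10 = 8.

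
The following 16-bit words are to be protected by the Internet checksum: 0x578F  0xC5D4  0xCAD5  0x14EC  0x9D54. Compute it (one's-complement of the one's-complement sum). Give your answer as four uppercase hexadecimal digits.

6585

One's-complement addition (fold any carry out of bit 15 back into bit 0):
  0x578F + 0xC5D4 = 0x11D63 → wrap carry → 0x1D64
  0x1D64 + 0xCAD5 = 0x0E839
  0xE839 + 0x14EC = 0x0FD25
  0xFD25 + 0x9D54 = 0x19A79 → wrap carry → 0x9A7A
One's-complement sum = 0x9A7A.
Checksum = ~0x9A7A & 0xFFFF = 0x6585.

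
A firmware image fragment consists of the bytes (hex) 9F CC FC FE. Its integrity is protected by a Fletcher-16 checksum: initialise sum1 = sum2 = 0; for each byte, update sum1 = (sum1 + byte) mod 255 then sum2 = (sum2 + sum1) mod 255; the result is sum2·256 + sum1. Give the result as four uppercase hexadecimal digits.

DD68

Running sums (mod 255):
  after byte 0 (9F): sum1=159, sum2=159
  after byte 1 (CC): sum1=108, sum2=12
  after byte 2 (FC): sum1=105, sum2=117
  after byte 3 (FE): sum1=104, sum2=221
Checksum = sum2·256 + sum1 = 221·256 + 104 = 56680 = 0xDD68.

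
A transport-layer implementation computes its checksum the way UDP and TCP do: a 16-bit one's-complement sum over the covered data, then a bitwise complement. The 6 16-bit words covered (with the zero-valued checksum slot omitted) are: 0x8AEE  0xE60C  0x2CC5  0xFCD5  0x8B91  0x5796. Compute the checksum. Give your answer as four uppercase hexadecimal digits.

One's-complement addition (fold any carry out of bit 15 back into bit 0):
  0x8AEE + 0xE60C = 0x170FA → wrap carry → 0x70FB
  0x70FB + 0x2CC5 = 0x09DC0
  0x9DC0 + 0xFCD5 = 0x19A95 → wrap carry → 0x9A96
  0x9A96 + 0x8B91 = 0x12627 → wrap carry → 0x2628
  0x2628 + 0x5796 = 0x07DBE
One's-complement sum = 0x7DBE.
Checksum = ~0x7DBE & 0xFFFF = 0x8241.

8241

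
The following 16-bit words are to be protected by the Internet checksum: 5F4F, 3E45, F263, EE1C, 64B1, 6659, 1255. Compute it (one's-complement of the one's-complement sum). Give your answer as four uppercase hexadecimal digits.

A48A

One's-complement addition (fold any carry out of bit 15 back into bit 0):
  0x5F4F + 0x3E45 = 0x09D94
  0x9D94 + 0xF263 = 0x18FF7 → wrap carry → 0x8FF8
  0x8FF8 + 0xEE1C = 0x17E14 → wrap carry → 0x7E15
  0x7E15 + 0x64B1 = 0x0E2C6
  0xE2C6 + 0x6659 = 0x1491F → wrap carry → 0x4920
  0x4920 + 0x1255 = 0x05B75
One's-complement sum = 0x5B75.
Checksum = ~0x5B75 & 0xFFFF = 0xA48A.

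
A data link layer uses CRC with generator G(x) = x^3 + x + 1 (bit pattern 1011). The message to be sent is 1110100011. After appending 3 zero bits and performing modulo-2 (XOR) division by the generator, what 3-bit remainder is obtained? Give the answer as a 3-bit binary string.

101

Append 3 zeros: 1110100011000. Divide by 1011 (XOR where the leading bit is 1):
  pos 0: 1110 XOR 1011 = 0101
  pos 1: 1011 XOR 1011 = 0000
  pos 8: 1100 XOR 1011 = 0111
  pos 9: 1110 XOR 1011 = 0101
Remainder (last 3 bits) = 101. This is the CRC / FCS.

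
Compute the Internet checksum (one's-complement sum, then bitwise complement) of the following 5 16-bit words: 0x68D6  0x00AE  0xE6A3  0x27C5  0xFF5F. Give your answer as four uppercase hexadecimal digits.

One's-complement addition (fold any carry out of bit 15 back into bit 0):
  0x68D6 + 0x00AE = 0x06984
  0x6984 + 0xE6A3 = 0x15027 → wrap carry → 0x5028
  0x5028 + 0x27C5 = 0x077ED
  0x77ED + 0xFF5F = 0x1774C → wrap carry → 0x774D
One's-complement sum = 0x774D.
Checksum = ~0x774D & 0xFFFF = 0x88B2.

88B2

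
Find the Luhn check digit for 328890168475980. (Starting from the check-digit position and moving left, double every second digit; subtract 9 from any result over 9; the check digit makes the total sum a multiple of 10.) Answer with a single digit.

Partial digits right→left: 0 8 9 5 7 4 8 6 1 0 9 8 8 2 3
Double every second digit counting from the check-digit position (so the 1st, 3rd, 5th, ... of the partial from the right).
  doubled (with −9 where >9): 0 9 5 7 2 9 7 6 → sum 45
  kept as-is: 8 5 4 6 0 8 2 → sum 33
Total = 45 + 33 = 78.
Check digit = (10 − (78 mod 10)) mod 10 = 2.

2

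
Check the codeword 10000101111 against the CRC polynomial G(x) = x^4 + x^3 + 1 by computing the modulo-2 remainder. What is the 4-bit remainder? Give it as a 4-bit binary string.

1110

Modulo-2 division of 10000101111 by 11001:
  pos 0: 10000 XOR 11001 = 01001
  pos 1: 10011 XOR 11001 = 01010
  pos 2: 10100 XOR 11001 = 01101
  pos 3: 11011 XOR 11001 = 00010
  pos 6: 10111 XOR 11001 = 01110
Remainder = 1110 (nonzero — an error is detected).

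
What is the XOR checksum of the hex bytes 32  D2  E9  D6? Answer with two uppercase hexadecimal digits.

DF

XOR the bytes together:
  start with 0x32
  0x32 ⊕ 0xD2 = 0xE0
  0xE0 ⊕ 0xE9 = 0x09
  0x09 ⊕ 0xD6 = 0xDF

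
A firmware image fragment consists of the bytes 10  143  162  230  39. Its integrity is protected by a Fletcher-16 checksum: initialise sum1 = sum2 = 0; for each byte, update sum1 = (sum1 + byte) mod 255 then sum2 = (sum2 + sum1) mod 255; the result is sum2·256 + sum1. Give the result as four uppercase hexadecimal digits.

4D4A

Running sums (mod 255):
  after byte 0 (10): sum1=10, sum2=10
  after byte 1 (143): sum1=153, sum2=163
  after byte 2 (162): sum1=60, sum2=223
  after byte 3 (230): sum1=35, sum2=3
  after byte 4 (39): sum1=74, sum2=77
Checksum = sum2·256 + sum1 = 77·256 + 74 = 19786 = 0x4D4A.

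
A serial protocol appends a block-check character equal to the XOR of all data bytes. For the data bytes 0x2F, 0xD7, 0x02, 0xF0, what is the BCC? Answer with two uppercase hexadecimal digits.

XOR the bytes together:
  start with 0x2F
  0x2F ⊕ 0xD7 = 0xF8
  0xF8 ⊕ 0x02 = 0xFA
  0xFA ⊕ 0xF0 = 0x0A

0A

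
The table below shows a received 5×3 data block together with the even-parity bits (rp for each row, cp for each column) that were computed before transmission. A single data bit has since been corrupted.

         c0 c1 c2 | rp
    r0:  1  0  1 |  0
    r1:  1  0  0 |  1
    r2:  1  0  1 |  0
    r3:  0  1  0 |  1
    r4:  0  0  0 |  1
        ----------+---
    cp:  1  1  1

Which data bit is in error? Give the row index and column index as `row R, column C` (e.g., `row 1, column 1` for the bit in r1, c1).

row 4, column 2

Recompute each row's even parity and compare to rp:
  r0: data parity 0, sent rp 0 → ok
  r1: data parity 1, sent rp 1 → ok
  r2: data parity 0, sent rp 0 → ok
  r3: data parity 1, sent rp 1 → ok
  r4: data parity 0, sent rp 1 → mismatch
Recompute each column's even parity and compare to cp:
  c0: data parity 1, sent cp 1 → ok
  c1: data parity 1, sent cp 1 → ok
  c2: data parity 0, sent cp 1 → mismatch
Exactly one row (r4) and one column (c2) fail → the flipped bit is at their intersection.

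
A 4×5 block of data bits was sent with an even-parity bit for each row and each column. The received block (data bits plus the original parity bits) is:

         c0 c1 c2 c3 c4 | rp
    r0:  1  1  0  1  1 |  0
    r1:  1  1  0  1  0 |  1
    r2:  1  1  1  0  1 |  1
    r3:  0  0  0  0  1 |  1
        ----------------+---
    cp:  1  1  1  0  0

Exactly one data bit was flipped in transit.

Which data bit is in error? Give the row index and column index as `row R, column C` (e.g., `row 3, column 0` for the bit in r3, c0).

Recompute each row's even parity and compare to rp:
  r0: data parity 0, sent rp 0 → ok
  r1: data parity 1, sent rp 1 → ok
  r2: data parity 0, sent rp 1 → mismatch
  r3: data parity 1, sent rp 1 → ok
Recompute each column's even parity and compare to cp:
  c0: data parity 1, sent cp 1 → ok
  c1: data parity 1, sent cp 1 → ok
  c2: data parity 1, sent cp 1 → ok
  c3: data parity 0, sent cp 0 → ok
  c4: data parity 1, sent cp 0 → mismatch
Exactly one row (r2) and one column (c4) fail → the flipped bit is at their intersection.

row 2, column 4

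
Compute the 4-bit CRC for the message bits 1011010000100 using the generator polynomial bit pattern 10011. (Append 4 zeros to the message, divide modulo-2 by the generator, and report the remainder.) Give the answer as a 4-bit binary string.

0100

Append 4 zeros: 10110100001000000. Divide by 10011 (XOR where the leading bit is 1):
  pos 0: 10110 XOR 10011 = 00101
  pos 2: 10110 XOR 10011 = 00101
  pos 4: 10100 XOR 10011 = 00111
  pos 6: 11101 XOR 10011 = 01110
  pos 7: 11100 XOR 10011 = 01111
  pos 8: 11110 XOR 10011 = 01101
  pos 9: 11010 XOR 10011 = 01001
  pos 10: 10010 XOR 10011 = 00001
Remainder (last 4 bits) = 0100. This is the CRC / FCS.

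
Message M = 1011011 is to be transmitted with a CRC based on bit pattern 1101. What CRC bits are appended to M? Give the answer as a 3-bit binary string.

001

Append 3 zeros: 1011011000. Divide by 1101 (XOR where the leading bit is 1):
  pos 0: 1011 XOR 1101 = 0110
  pos 1: 1100 XOR 1101 = 0001
  pos 4: 1110 XOR 1101 = 0011
  pos 6: 1100 XOR 1101 = 0001
Remainder (last 3 bits) = 001. This is the CRC / FCS.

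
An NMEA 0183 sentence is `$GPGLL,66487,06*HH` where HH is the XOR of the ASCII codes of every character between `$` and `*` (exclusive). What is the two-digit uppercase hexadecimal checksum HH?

6D

XOR the ASCII codes of the payload characters:
  'G' = 0x47 → acc = 0x47
  'P' = 0x50 → acc = 0x17
  'G' = 0x47 → acc = 0x50
  'L' = 0x4C → acc = 0x1C
  'L' = 0x4C → acc = 0x50
  ',' = 0x2C → acc = 0x7C
  '6' = 0x36 → acc = 0x4A
  '6' = 0x36 → acc = 0x7C
  '4' = 0x34 → acc = 0x48
  '8' = 0x38 → acc = 0x70
  '7' = 0x37 → acc = 0x47
  ',' = 0x2C → acc = 0x6B
  '0' = 0x30 → acc = 0x5B
  '6' = 0x36 → acc = 0x6D
Checksum = 0x6D.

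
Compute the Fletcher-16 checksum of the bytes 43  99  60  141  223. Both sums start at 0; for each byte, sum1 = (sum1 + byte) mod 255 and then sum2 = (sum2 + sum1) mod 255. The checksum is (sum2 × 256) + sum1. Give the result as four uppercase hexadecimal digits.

1538

Running sums (mod 255):
  after byte 0 (43): sum1=43, sum2=43
  after byte 1 (99): sum1=142, sum2=185
  after byte 2 (60): sum1=202, sum2=132
  after byte 3 (141): sum1=88, sum2=220
  after byte 4 (223): sum1=56, sum2=21
Checksum = sum2·256 + sum1 = 21·256 + 56 = 5432 = 0x1538.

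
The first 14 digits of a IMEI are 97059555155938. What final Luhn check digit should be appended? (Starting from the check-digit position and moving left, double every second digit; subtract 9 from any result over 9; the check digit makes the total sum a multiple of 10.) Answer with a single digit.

Partial digits right→left: 8 3 9 5 5 1 5 5 5 9 5 0 7 9
Double every second digit counting from the check-digit position (so the 1st, 3rd, 5th, ... of the partial from the right).
  doubled (with −9 where >9): 7 9 1 1 1 1 5 → sum 25
  kept as-is: 3 5 1 5 9 0 9 → sum 32
Total = 25 + 32 = 57.
Check digit = (10 − (57 mod 10)) mod 10 = 3.

3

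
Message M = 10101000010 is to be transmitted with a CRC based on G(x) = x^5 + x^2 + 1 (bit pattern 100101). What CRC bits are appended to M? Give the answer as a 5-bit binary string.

01110

Append 5 zeros: 1010100001000000. Divide by 100101 (XOR where the leading bit is 1):
  pos 0: 101010 XOR 100101 = 001111
  pos 2: 111100 XOR 100101 = 011001
  pos 3: 110010 XOR 100101 = 010111
  pos 4: 101111 XOR 100101 = 001010
  pos 6: 101000 XOR 100101 = 001101
  pos 8: 110100 XOR 100101 = 010001
  pos 9: 100010 XOR 100101 = 000111
Remainder (last 5 bits) = 01110. This is the CRC / FCS.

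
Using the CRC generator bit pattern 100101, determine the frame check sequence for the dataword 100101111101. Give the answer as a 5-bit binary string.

Append 5 zeros: 10010111110100000. Divide by 100101 (XOR where the leading bit is 1):
  pos 0: 100101 XOR 100101 = 000000
  pos 6: 111101 XOR 100101 = 011000
  pos 7: 110000 XOR 100101 = 010101
  pos 8: 101010 XOR 100101 = 001111
  pos 10: 111100 XOR 100101 = 011001
  pos 11: 110010 XOR 100101 = 010111
Remainder (last 5 bits) = 10111. This is the CRC / FCS.

10111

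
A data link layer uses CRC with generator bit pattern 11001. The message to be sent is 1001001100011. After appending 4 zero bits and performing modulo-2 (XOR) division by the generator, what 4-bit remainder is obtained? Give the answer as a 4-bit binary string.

1001

Append 4 zeros: 10010011000110000. Divide by 11001 (XOR where the leading bit is 1):
  pos 0: 10010 XOR 11001 = 01011
  pos 1: 10110 XOR 11001 = 01111
  pos 2: 11111 XOR 11001 = 00110
  pos 4: 11010 XOR 11001 = 00011
  pos 7: 11001 XOR 11001 = 00000
  pos 12: 10000 XOR 11001 = 01001
Remainder (last 4 bits) = 1001. This is the CRC / FCS.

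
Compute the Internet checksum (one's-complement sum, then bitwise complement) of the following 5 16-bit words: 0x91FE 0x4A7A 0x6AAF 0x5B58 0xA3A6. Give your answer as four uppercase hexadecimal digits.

One's-complement addition (fold any carry out of bit 15 back into bit 0):
  0x91FE + 0x4A7A = 0x0DC78
  0xDC78 + 0x6AAF = 0x14727 → wrap carry → 0x4728
  0x4728 + 0x5B58 = 0x0A280
  0xA280 + 0xA3A6 = 0x14626 → wrap carry → 0x4627
One's-complement sum = 0x4627.
Checksum = ~0x4627 & 0xFFFF = 0xB9D8.

B9D8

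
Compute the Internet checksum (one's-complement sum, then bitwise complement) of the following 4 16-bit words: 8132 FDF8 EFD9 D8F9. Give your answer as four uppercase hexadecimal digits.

B800

One's-complement addition (fold any carry out of bit 15 back into bit 0):
  0x8132 + 0xFDF8 = 0x17F2A → wrap carry → 0x7F2B
  0x7F2B + 0xEFD9 = 0x16F04 → wrap carry → 0x6F05
  0x6F05 + 0xD8F9 = 0x147FE → wrap carry → 0x47FF
One's-complement sum = 0x47FF.
Checksum = ~0x47FF & 0xFFFF = 0xB800.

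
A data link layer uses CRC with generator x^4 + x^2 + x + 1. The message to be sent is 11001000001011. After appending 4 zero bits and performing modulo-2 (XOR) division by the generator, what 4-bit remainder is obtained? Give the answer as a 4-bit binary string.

Append 4 zeros: 110010000010110000. Divide by 10111 (XOR where the leading bit is 1):
  pos 0: 11001 XOR 10111 = 01110
  pos 1: 11100 XOR 10111 = 01011
  pos 2: 10110 XOR 10111 = 00001
  pos 6: 10001 XOR 10111 = 00110
  pos 8: 11001 XOR 10111 = 01110
  pos 9: 11101 XOR 10111 = 01010
  pos 10: 10100 XOR 10111 = 00011
  pos 13: 11000 XOR 10111 = 01111
Remainder (last 4 bits) = 1111. This is the CRC / FCS.

1111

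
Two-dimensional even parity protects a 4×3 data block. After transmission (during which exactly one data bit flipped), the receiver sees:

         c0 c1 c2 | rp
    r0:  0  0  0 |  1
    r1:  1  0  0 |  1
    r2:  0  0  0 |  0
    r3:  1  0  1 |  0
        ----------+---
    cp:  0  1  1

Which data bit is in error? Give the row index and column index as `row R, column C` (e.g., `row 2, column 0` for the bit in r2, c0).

Recompute each row's even parity and compare to rp:
  r0: data parity 0, sent rp 1 → mismatch
  r1: data parity 1, sent rp 1 → ok
  r2: data parity 0, sent rp 0 → ok
  r3: data parity 0, sent rp 0 → ok
Recompute each column's even parity and compare to cp:
  c0: data parity 0, sent cp 0 → ok
  c1: data parity 0, sent cp 1 → mismatch
  c2: data parity 1, sent cp 1 → ok
Exactly one row (r0) and one column (c1) fail → the flipped bit is at their intersection.

row 0, column 1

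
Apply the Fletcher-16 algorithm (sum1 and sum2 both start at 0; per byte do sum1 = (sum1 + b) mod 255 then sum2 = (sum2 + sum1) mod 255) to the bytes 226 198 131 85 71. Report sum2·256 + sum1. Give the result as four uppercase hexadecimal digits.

Running sums (mod 255):
  after byte 0 (226): sum1=226, sum2=226
  after byte 1 (198): sum1=169, sum2=140
  after byte 2 (131): sum1=45, sum2=185
  after byte 3 (85): sum1=130, sum2=60
  after byte 4 (71): sum1=201, sum2=6
Checksum = sum2·256 + sum1 = 6·256 + 201 = 1737 = 0x06C9.

06C9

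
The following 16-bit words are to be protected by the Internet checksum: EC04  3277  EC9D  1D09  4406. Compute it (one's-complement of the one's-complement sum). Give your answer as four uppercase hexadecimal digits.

93D6

One's-complement addition (fold any carry out of bit 15 back into bit 0):
  0xEC04 + 0x3277 = 0x11E7B → wrap carry → 0x1E7C
  0x1E7C + 0xEC9D = 0x10B19 → wrap carry → 0x0B1A
  0x0B1A + 0x1D09 = 0x02823
  0x2823 + 0x4406 = 0x06C29
One's-complement sum = 0x6C29.
Checksum = ~0x6C29 & 0xFFFF = 0x93D6.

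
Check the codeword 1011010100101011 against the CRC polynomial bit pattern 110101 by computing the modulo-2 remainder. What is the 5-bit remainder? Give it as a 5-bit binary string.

Modulo-2 division of 1011010100101011 by 110101:
  pos 0: 101101 XOR 110101 = 011000
  pos 1: 110000 XOR 110101 = 000101
  pos 4: 101100 XOR 110101 = 011001
  pos 5: 110011 XOR 110101 = 000110
  pos 8: 110010 XOR 110101 = 000111
Remainder = 11111 (nonzero — an error is detected).

11111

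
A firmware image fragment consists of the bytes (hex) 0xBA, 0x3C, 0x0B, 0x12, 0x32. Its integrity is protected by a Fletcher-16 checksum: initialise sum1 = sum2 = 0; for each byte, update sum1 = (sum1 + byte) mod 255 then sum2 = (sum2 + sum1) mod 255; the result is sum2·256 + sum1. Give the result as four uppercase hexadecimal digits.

0E46

Running sums (mod 255):
  after byte 0 (0xBA): sum1=186, sum2=186
  after byte 1 (0x3C): sum1=246, sum2=177
  after byte 2 (0x0B): sum1=2, sum2=179
  after byte 3 (0x12): sum1=20, sum2=199
  after byte 4 (0x32): sum1=70, sum2=14
Checksum = sum2·256 + sum1 = 14·256 + 70 = 3654 = 0x0E46.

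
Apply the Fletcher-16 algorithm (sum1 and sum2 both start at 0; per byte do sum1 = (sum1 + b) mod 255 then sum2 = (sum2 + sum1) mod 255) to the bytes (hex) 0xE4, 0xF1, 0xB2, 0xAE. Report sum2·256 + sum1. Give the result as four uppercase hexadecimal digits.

7D38

Running sums (mod 255):
  after byte 0 (0xE4): sum1=228, sum2=228
  after byte 1 (0xF1): sum1=214, sum2=187
  after byte 2 (0xB2): sum1=137, sum2=69
  after byte 3 (0xAE): sum1=56, sum2=125
Checksum = sum2·256 + sum1 = 125·256 + 56 = 32056 = 0x7D38.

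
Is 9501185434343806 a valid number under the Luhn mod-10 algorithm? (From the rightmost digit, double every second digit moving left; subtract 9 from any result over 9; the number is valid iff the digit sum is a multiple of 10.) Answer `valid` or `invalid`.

valid

From the right, keep odd positions and double even positions (subtract 9 from any doubled value over 9):
  doubled (positions 2,4,...): 0 6 6 6 1 2 0 9 → sum 30
  kept (positions 1,3,...): 6 8 4 4 4 8 1 5 → sum 40
Total = 70.
70 mod 10 = 0, so the number is valid.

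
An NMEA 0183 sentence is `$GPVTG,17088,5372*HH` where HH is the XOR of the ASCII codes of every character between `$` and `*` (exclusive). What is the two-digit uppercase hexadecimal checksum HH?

XOR the ASCII codes of the payload characters:
  'G' = 0x47 → acc = 0x47
  'P' = 0x50 → acc = 0x17
  'V' = 0x56 → acc = 0x41
  'T' = 0x54 → acc = 0x15
  'G' = 0x47 → acc = 0x52
  ',' = 0x2C → acc = 0x7E
  '1' = 0x31 → acc = 0x4F
  '7' = 0x37 → acc = 0x78
  '0' = 0x30 → acc = 0x48
  '8' = 0x38 → acc = 0x70
  '8' = 0x38 → acc = 0x48
  ',' = 0x2C → acc = 0x64
  '5' = 0x35 → acc = 0x51
  '3' = 0x33 → acc = 0x62
  '7' = 0x37 → acc = 0x55
  '2' = 0x32 → acc = 0x67
Checksum = 0x67.

67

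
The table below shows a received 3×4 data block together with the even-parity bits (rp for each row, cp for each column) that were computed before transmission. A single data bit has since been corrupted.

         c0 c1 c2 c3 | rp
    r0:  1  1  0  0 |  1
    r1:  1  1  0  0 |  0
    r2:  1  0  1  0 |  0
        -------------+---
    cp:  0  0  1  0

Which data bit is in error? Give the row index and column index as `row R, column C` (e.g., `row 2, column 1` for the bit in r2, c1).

row 0, column 0

Recompute each row's even parity and compare to rp:
  r0: data parity 0, sent rp 1 → mismatch
  r1: data parity 0, sent rp 0 → ok
  r2: data parity 0, sent rp 0 → ok
Recompute each column's even parity and compare to cp:
  c0: data parity 1, sent cp 0 → mismatch
  c1: data parity 0, sent cp 0 → ok
  c2: data parity 1, sent cp 1 → ok
  c3: data parity 0, sent cp 0 → ok
Exactly one row (r0) and one column (c0) fail → the flipped bit is at their intersection.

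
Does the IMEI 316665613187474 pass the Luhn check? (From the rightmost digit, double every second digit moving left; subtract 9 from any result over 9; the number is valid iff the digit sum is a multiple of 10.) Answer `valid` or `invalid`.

valid

From the right, keep odd positions and double even positions (subtract 9 from any doubled value over 9):
  doubled (positions 2,4,...): 5 5 2 2 1 3 2 → sum 20
  kept (positions 1,3,...): 4 4 8 3 6 6 6 3 → sum 40
Total = 60.
60 mod 10 = 0, so the number is valid.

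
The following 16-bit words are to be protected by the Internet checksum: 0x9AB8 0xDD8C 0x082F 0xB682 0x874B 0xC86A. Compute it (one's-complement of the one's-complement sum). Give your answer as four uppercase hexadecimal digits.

7952

One's-complement addition (fold any carry out of bit 15 back into bit 0):
  0x9AB8 + 0xDD8C = 0x17844 → wrap carry → 0x7845
  0x7845 + 0x082F = 0x08074
  0x8074 + 0xB682 = 0x136F6 → wrap carry → 0x36F7
  0x36F7 + 0x874B = 0x0BE42
  0xBE42 + 0xC86A = 0x186AC → wrap carry → 0x86AD
One's-complement sum = 0x86AD.
Checksum = ~0x86AD & 0xFFFF = 0x7952.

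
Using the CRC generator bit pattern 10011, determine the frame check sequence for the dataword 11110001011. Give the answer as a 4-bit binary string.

Append 4 zeros: 111100010110000. Divide by 10011 (XOR where the leading bit is 1):
  pos 0: 11110 XOR 10011 = 01101
  pos 1: 11010 XOR 10011 = 01001
  pos 2: 10010 XOR 10011 = 00001
  pos 6: 11011 XOR 10011 = 01000
  pos 7: 10000 XOR 10011 = 00011
  pos 10: 11000 XOR 10011 = 01011
Remainder (last 4 bits) = 1011. This is the CRC / FCS.

1011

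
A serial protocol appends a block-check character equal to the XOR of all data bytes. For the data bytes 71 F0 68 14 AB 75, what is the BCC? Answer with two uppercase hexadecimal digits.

XOR the bytes together:
  start with 0x71
  0x71 ⊕ 0xF0 = 0x81
  0x81 ⊕ 0x68 = 0xE9
  0xE9 ⊕ 0x14 = 0xFD
  0xFD ⊕ 0xAB = 0x56
  0x56 ⊕ 0x75 = 0x23

23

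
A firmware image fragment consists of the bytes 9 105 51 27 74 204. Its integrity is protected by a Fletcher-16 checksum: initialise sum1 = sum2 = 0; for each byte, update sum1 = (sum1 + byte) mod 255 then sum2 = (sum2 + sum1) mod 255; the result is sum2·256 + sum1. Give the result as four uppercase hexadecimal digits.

Running sums (mod 255):
  after byte 0 (9): sum1=9, sum2=9
  after byte 1 (105): sum1=114, sum2=123
  after byte 2 (51): sum1=165, sum2=33
  after byte 3 (27): sum1=192, sum2=225
  after byte 4 (74): sum1=11, sum2=236
  after byte 5 (204): sum1=215, sum2=196
Checksum = sum2·256 + sum1 = 196·256 + 215 = 50391 = 0xC4D7.

C4D7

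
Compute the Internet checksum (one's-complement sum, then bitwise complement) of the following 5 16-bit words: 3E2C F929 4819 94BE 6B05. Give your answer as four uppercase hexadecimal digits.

80CC

One's-complement addition (fold any carry out of bit 15 back into bit 0):
  0x3E2C + 0xF929 = 0x13755 → wrap carry → 0x3756
  0x3756 + 0x4819 = 0x07F6F
  0x7F6F + 0x94BE = 0x1142D → wrap carry → 0x142E
  0x142E + 0x6B05 = 0x07F33
One's-complement sum = 0x7F33.
Checksum = ~0x7F33 & 0xFFFF = 0x80CC.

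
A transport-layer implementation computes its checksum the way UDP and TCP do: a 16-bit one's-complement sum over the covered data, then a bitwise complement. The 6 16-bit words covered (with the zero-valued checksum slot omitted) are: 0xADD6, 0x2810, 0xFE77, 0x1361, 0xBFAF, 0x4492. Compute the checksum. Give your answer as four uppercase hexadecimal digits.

13FE

One's-complement addition (fold any carry out of bit 15 back into bit 0):
  0xADD6 + 0x2810 = 0x0D5E6
  0xD5E6 + 0xFE77 = 0x1D45D → wrap carry → 0xD45E
  0xD45E + 0x1361 = 0x0E7BF
  0xE7BF + 0xBFAF = 0x1A76E → wrap carry → 0xA76F
  0xA76F + 0x4492 = 0x0EC01
One's-complement sum = 0xEC01.
Checksum = ~0xEC01 & 0xFFFF = 0x13FE.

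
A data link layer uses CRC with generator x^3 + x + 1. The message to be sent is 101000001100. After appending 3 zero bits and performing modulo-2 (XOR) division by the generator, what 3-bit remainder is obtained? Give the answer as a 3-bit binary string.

100

Append 3 zeros: 101000001100000. Divide by 1011 (XOR where the leading bit is 1):
  pos 0: 1010 XOR 1011 = 0001
  pos 3: 1000 XOR 1011 = 0011
  pos 5: 1101 XOR 1011 = 0110
  pos 6: 1101 XOR 1011 = 0110
  pos 7: 1100 XOR 1011 = 0111
  pos 8: 1110 XOR 1011 = 0101
  pos 9: 1010 XOR 1011 = 0001
Remainder (last 3 bits) = 100. This is the CRC / FCS.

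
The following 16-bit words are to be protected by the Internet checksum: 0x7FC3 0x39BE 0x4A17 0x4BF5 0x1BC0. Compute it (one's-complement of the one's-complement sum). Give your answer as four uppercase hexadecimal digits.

94B1

One's-complement addition (fold any carry out of bit 15 back into bit 0):
  0x7FC3 + 0x39BE = 0x0B981
  0xB981 + 0x4A17 = 0x10398 → wrap carry → 0x0399
  0x0399 + 0x4BF5 = 0x04F8E
  0x4F8E + 0x1BC0 = 0x06B4E
One's-complement sum = 0x6B4E.
Checksum = ~0x6B4E & 0xFFFF = 0x94B1.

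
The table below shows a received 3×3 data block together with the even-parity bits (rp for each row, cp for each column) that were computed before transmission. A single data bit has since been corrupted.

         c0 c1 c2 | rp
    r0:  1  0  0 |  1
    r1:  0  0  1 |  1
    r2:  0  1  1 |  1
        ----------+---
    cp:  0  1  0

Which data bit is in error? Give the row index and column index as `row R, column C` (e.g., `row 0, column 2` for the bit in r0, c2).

Recompute each row's even parity and compare to rp:
  r0: data parity 1, sent rp 1 → ok
  r1: data parity 1, sent rp 1 → ok
  r2: data parity 0, sent rp 1 → mismatch
Recompute each column's even parity and compare to cp:
  c0: data parity 1, sent cp 0 → mismatch
  c1: data parity 1, sent cp 1 → ok
  c2: data parity 0, sent cp 0 → ok
Exactly one row (r2) and one column (c0) fail → the flipped bit is at their intersection.

row 2, column 0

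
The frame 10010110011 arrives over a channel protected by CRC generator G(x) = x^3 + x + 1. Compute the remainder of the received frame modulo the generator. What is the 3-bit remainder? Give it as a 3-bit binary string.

Modulo-2 division of 10010110011 by 1011:
  pos 0: 1001 XOR 1011 = 0010
  pos 2: 1001 XOR 1011 = 0010
  pos 4: 1010 XOR 1011 = 0001
  pos 7: 1011 XOR 1011 = 0000
Remainder = 000 (zero — the frame passes the CRC check).

000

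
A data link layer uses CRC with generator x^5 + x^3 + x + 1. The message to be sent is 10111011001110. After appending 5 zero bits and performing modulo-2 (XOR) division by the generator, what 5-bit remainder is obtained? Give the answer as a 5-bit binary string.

10110

Append 5 zeros: 1011101100111000000. Divide by 101011 (XOR where the leading bit is 1):
  pos 0: 101110 XOR 101011 = 000101
  pos 3: 101110 XOR 101011 = 000101
  pos 6: 101011 XOR 101011 = 000000
  pos 12: 100000 XOR 101011 = 001011
Remainder (last 5 bits) = 10110. This is the CRC / FCS.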